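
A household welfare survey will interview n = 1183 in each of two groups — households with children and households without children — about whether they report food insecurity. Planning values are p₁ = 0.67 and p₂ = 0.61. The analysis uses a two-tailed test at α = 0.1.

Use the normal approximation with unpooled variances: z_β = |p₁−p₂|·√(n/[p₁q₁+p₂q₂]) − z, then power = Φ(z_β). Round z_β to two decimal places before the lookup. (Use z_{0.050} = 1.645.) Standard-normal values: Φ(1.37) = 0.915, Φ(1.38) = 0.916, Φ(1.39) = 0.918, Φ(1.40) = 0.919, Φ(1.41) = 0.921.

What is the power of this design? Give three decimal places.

z_β = |p₁−p₂|·√(n/[p₁q₁+p₂q₂]) − z_{α/2}
    = 0.06 · √(1183/0.4590) − 1.645
    = 0.06 · 50.7675 − 1.645
    = 3.0461 − 1.645 = 1.4011 → 1.40
Power = Φ(1.40) = 0.919.

Power ≈ 0.919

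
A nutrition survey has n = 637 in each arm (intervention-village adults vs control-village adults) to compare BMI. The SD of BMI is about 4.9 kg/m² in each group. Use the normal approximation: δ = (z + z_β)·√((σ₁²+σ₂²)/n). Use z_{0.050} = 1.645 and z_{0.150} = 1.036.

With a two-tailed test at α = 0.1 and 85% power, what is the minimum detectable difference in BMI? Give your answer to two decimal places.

Minimum detectable difference ≈ 0.74 kg/m²

δ = (z_{α/2} + z_β) · √((σ₁²+σ₂²)/n)
  = (1.645 + 1.036) · √(48.02/637)
  = 2.681 · √0.07538
  = 2.681 · 0.2746
  = 0.7361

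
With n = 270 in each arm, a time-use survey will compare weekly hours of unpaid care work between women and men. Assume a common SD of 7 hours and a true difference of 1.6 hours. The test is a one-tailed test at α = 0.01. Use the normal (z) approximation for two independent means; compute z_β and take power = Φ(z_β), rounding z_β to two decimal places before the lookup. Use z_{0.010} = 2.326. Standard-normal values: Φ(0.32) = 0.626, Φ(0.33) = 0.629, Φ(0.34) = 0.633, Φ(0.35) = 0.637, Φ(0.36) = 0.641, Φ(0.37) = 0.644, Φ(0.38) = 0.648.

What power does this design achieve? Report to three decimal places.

z_β = δ·√(n/(σ₁²+σ₂²)) − z_α
    = 1.6 · √(270/98) − 2.326
    = 1.6 · 1.65985 − 2.326
    = 2.6558 − 2.326 = 0.3298 → 0.33
Power = Φ(0.33) = 0.629.

Power ≈ 0.629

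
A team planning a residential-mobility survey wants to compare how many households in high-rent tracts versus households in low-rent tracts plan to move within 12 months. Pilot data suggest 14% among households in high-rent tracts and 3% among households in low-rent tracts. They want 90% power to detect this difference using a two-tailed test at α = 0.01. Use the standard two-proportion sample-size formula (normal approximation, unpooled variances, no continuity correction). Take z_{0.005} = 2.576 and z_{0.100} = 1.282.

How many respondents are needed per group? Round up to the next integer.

n = (z_{α/2} + z_β)² · [p₁(1−p₁) + p₂(1−p₂)] / (p₁ − p₂)²
  = (2.576 + 1.282)² · (0.14·0.86 + 0.03·0.97) / (0.11)²
  = (3.858)² · (0.1204 + 0.0291) / 0.0121
  = 14.8842 · 0.1495 / 0.0121
  = 183.90
Round up → n = 184 per group.

n = 184 per group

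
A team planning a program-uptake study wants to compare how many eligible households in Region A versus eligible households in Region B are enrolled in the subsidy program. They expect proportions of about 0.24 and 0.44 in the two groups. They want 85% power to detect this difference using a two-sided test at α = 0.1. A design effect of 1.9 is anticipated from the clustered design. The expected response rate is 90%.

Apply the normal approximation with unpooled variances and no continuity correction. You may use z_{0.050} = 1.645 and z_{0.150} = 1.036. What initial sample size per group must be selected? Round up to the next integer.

n = (z_{α/2} + z_β)² · [p₁(1−p₁) + p₂(1−p₂)] / (p₁ − p₂)²
  = (1.645 + 1.036)² · (0.24·0.76 + 0.44·0.56) / (-0.20)²
  = (2.681)² · (0.1824 + 0.2464) / 0.0400
  = 7.1878 · 0.4288 / 0.0400
  = 77.05
Design effect: 1.9 × 77.05 = 146.40.
Adjust for 90% response: 146.40 / 0.90 = 162.67.
Round up → n = 163 per group.

n = 163 per group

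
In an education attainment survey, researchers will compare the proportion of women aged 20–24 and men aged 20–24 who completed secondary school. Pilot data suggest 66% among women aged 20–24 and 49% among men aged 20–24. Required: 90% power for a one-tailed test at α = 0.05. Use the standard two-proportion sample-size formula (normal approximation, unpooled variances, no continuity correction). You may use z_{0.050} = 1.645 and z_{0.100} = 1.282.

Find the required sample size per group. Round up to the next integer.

n = 141 per group

n = (z_α + z_β)² · [p₁(1−p₁) + p₂(1−p₂)] / (p₁ − p₂)²
  = (1.645 + 1.282)² · (0.66·0.34 + 0.49·0.51) / (0.17)²
  = (2.927)² · (0.2244 + 0.2499) / 0.0289
  = 8.5673 · 0.4743 / 0.0289
  = 140.60
Round up → n = 141 per group.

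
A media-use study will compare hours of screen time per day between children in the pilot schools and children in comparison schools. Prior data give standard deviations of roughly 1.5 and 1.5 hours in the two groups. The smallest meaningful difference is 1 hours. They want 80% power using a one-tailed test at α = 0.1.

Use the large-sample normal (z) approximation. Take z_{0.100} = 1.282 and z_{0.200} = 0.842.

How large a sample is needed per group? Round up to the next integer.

n = 21 per group

n = (z_α + z_β)² · (σ₁² + σ₂²) / δ²
  = (1.282 + 0.842)² · (1.5² + 1.5² = 4.5) / 1²
  = 4.5114 · 4.5 / 1
  = 20.30
Round up → n = 21 per group.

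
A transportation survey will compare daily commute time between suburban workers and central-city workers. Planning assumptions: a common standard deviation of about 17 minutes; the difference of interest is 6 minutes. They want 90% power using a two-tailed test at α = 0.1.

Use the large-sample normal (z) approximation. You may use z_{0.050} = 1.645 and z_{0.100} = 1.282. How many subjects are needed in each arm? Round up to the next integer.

n = 138 per group

n = (z_{α/2} + z_β)² · (σ₁² + σ₂²) / δ²
  = (1.645 + 1.282)² · (2·17² = 578) / 6²
  = 8.5673 · 578 / 36
  = 137.55
Round up → n = 138 per group.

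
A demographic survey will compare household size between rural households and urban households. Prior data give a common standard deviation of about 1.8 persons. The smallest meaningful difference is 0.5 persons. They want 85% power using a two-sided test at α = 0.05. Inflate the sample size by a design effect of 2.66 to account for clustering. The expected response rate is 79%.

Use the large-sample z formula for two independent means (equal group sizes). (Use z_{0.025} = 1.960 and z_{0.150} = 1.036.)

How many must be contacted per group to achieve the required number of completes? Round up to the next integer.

n = (z_{α/2} + z_β)² · (σ₁² + σ₂²) / δ²
  = (1.960 + 1.036)² · (2·1.8² = 6.48) / 0.5²
  = 8.9760 · 6.48 / 0.25
  = 232.66
Design effect: 2.66 × 232.66 = 618.87.
Adjust for 79% response: 618.87 / 0.79 = 783.38.
Round up → n = 784 per group.

n = 784 per group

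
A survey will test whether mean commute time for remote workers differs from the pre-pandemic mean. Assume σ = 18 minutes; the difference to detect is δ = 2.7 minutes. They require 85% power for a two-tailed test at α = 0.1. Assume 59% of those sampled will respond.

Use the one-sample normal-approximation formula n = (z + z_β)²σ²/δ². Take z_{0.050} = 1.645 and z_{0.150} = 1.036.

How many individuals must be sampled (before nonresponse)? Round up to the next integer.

n = 542

n = (z_{α/2} + z_β)² · σ² / δ²
  = (1.645 + 1.036)² · 18² / 2.7²
  = 7.1878 · 324 / 7.29
  = 319.46
Adjust for 59% response: 319.46 / 0.59 = 541.45.
Round up → n = 542.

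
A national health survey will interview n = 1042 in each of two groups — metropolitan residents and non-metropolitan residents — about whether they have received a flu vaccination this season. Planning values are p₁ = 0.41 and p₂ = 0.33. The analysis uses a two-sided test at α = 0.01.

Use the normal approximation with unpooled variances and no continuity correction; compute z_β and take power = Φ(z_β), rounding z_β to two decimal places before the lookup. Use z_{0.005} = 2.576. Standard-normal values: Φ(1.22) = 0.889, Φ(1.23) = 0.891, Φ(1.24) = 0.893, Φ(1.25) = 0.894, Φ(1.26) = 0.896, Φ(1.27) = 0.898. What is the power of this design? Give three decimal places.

Power ≈ 0.889

z_β = |p₁−p₂|·√(n/[p₁q₁+p₂q₂]) − z_{α/2}
    = 0.08 · √(1042/0.4630) − 2.576
    = 0.08 · 47.4399 − 2.576
    = 3.7952 − 2.576 = 1.2192 → 1.22
Power = Φ(1.22) = 0.889.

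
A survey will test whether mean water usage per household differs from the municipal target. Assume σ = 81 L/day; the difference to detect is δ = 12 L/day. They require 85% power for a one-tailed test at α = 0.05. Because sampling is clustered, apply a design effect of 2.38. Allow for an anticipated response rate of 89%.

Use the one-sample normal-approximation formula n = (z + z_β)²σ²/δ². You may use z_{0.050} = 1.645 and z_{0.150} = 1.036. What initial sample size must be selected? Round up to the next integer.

n = 876

n = (z_α + z_β)² · σ² / δ²
  = (1.645 + 1.036)² · 81² / 12²
  = 7.1878 · 6561 / 144
  = 327.49
Design effect: 2.38 × 327.49 = 779.43.
Adjust for 89% response: 779.43 / 0.89 = 875.77.
Round up → n = 876.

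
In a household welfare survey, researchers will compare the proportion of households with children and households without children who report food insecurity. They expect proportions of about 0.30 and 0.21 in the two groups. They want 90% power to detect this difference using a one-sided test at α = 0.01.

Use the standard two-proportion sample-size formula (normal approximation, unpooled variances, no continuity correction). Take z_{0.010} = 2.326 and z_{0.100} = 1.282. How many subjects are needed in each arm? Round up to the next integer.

n = 605 per group

n = (z_α + z_β)² · [p₁(1−p₁) + p₂(1−p₂)] / (p₁ − p₂)²
  = (2.326 + 1.282)² · (0.30·0.70 + 0.21·0.79) / (0.09)²
  = (3.608)² · (0.2100 + 0.1659) / 0.0081
  = 13.0177 · 0.3759 / 0.0081
  = 604.12
Round up → n = 605 per group.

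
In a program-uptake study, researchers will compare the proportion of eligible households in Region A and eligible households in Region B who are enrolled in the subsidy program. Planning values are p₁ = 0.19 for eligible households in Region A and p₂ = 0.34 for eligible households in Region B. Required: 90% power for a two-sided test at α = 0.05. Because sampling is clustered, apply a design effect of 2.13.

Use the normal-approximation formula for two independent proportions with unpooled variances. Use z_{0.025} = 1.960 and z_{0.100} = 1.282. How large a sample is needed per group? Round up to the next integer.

n = (z_{α/2} + z_β)² · [p₁(1−p₁) + p₂(1−p₂)] / (p₁ − p₂)²
  = (1.960 + 1.282)² · (0.19·0.81 + 0.34·0.66) / (-0.15)²
  = (3.242)² · (0.1539 + 0.2244) / 0.0225
  = 10.5106 · 0.3783 / 0.0225
  = 176.72
Design effect: 2.13 × 176.72 = 376.41.
Round up → n = 377 per group.

n = 377 per group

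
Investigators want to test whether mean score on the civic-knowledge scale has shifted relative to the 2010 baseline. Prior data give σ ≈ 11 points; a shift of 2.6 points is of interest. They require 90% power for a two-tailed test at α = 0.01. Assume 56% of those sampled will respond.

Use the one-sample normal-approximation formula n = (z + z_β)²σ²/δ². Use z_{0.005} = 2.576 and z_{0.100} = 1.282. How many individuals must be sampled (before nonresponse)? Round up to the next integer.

n = 476

n = (z_{α/2} + z_β)² · σ² / δ²
  = (2.576 + 1.282)² · 11² / 2.6²
  = 14.8842 · 121 / 6.76
  = 266.42
Adjust for 56% response: 266.42 / 0.56 = 475.75.
Round up → n = 476.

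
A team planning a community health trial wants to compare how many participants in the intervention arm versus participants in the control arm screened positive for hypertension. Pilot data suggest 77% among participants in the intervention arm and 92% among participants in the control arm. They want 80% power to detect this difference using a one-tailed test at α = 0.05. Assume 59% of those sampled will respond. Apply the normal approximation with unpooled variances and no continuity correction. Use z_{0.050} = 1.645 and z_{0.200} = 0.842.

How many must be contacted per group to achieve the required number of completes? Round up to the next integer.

n = 117 per group

n = (z_α + z_β)² · [p₁(1−p₁) + p₂(1−p₂)] / (p₁ − p₂)²
  = (1.645 + 0.842)² · (0.77·0.23 + 0.92·0.08) / (-0.15)²
  = (2.487)² · (0.1771 + 0.0736) / 0.0225
  = 6.1852 · 0.2507 / 0.0225
  = 68.92
Adjust for 59% response: 68.92 / 0.59 = 116.81.
Round up → n = 117 per group.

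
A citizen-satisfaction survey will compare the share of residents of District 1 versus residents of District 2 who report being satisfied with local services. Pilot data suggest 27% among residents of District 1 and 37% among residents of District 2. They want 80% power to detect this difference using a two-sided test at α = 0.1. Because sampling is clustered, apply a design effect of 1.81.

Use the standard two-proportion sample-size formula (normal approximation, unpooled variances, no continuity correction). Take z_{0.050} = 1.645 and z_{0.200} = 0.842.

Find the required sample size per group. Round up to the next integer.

n = (z_{α/2} + z_β)² · [p₁(1−p₁) + p₂(1−p₂)] / (p₁ − p₂)²
  = (1.645 + 0.842)² · (0.27·0.73 + 0.37·0.63) / (-0.10)²
  = (2.487)² · (0.1971 + 0.2331) / 0.0100
  = 6.1852 · 0.4302 / 0.0100
  = 266.09
Design effect: 1.81 × 266.09 = 481.62.
Round up → n = 482 per group.

n = 482 per group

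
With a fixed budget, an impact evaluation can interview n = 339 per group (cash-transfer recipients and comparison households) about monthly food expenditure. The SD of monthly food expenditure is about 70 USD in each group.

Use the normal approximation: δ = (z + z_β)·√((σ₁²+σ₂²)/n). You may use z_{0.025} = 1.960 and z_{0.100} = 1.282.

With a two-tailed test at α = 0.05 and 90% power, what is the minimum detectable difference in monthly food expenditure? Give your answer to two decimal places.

Minimum detectable difference ≈ 17.43 USD

δ = (z_{α/2} + z_β) · √((σ₁²+σ₂²)/n)
  = (1.960 + 1.282) · √(9800/339)
  = 3.242 · √28.9086
  = 3.242 · 5.3767
  = 17.4312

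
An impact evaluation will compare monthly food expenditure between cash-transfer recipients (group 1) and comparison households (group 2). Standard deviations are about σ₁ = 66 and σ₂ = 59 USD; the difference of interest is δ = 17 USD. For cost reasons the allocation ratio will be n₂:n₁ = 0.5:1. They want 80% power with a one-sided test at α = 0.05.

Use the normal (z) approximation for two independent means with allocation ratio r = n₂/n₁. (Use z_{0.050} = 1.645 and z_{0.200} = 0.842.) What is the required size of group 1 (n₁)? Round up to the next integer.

n₁ = (z_α + z_β)² · (σ₁² + σ₂²/r) / δ²
   = (1.645 + 0.842)² · (66² + 59²/0.5) / 17²
   = 6.1852 · (4356 + 6962) / 289
   = 6.1852 · 11318 / 289
   = 242.23
Round up → n₁ = 243; n₂ = r·n₁ = 0.5 × 243 = 122.

n₁ = 243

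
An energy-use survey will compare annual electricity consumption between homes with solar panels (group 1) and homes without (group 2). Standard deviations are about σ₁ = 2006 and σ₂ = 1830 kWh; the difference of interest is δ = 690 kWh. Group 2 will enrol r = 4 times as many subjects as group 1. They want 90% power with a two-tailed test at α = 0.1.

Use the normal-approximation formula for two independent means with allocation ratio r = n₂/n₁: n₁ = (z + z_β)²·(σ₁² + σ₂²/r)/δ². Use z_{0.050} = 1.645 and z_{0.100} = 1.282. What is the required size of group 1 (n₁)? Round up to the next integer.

n₁ = 88

n₁ = (z_{α/2} + z_β)² · (σ₁² + σ₂²/r) / δ²
   = (1.645 + 1.282)² · (2006² + 1830²/4) / 690²
   = 8.5673 · (4024036 + 837225) / 476100
   = 8.5673 · 4861261 / 476100
   = 87.48
Round up → n₁ = 88; n₂ = r·n₁ = 4 × 88 = 352.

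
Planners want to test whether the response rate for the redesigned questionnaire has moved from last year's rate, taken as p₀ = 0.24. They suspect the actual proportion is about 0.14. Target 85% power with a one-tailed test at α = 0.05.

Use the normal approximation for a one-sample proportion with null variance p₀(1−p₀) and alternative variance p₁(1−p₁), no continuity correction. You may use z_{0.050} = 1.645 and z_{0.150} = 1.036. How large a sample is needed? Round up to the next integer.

n = 113

n = [z_α·√(p₀q₀) + z_β·√(p₁q₁)]² / (p₁ − p₀)²
  = [1.645·√(0.24·0.76) + 1.036·√(0.14·0.86)]² / (-0.10)²
  = [1.645·0.4271 + 1.036·0.3470]² / 0.0100
  = [1.0620]² / 0.0100
  = 112.79
Round up → n = 113.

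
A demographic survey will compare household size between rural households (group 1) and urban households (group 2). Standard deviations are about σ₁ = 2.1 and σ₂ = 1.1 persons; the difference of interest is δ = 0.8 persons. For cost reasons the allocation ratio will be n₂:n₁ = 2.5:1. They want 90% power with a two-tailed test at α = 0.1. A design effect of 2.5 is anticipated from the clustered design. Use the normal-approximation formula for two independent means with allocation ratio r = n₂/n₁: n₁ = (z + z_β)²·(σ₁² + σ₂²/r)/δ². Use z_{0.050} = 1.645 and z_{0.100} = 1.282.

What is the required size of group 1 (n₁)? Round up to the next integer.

n₁ = (z_{α/2} + z_β)² · (σ₁² + σ₂²/r) / δ²
   = (1.645 + 1.282)² · (2.1² + 1.1²/2.5) / 0.8²
   = 8.5673 · (4.41 + 0.484) / 0.64
   = 8.5673 · 4.894 / 0.64
   = 65.51
Design effect: 2.5 × 65.51 = 163.78.
Round up → n₁ = 164; n₂ = r·n₁ = 2.5 × 164 = 410.

n₁ = 164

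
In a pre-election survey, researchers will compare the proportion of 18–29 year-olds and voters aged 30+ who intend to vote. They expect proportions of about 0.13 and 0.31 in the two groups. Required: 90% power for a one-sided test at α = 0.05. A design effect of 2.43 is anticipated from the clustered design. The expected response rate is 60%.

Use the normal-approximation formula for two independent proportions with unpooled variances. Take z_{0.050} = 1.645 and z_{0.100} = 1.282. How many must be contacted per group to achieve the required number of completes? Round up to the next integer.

n = (z_α + z_β)² · [p₁(1−p₁) + p₂(1−p₂)] / (p₁ − p₂)²
  = (1.645 + 1.282)² · (0.13·0.87 + 0.31·0.69) / (-0.18)²
  = (2.927)² · (0.1131 + 0.2139) / 0.0324
  = 8.5673 · 0.3270 / 0.0324
  = 86.47
Design effect: 2.43 × 86.47 = 210.11.
Adjust for 60% response: 210.11 / 0.60 = 350.19.
Round up → n = 351 per group.

n = 351 per group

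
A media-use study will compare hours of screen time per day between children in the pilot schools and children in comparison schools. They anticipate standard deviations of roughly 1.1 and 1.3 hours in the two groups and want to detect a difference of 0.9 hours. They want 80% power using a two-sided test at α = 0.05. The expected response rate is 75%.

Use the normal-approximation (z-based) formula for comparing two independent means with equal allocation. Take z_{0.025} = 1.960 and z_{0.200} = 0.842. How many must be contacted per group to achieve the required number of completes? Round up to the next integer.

n = 38 per group

n = (z_{α/2} + z_β)² · (σ₁² + σ₂²) / δ²
  = (1.960 + 0.842)² · (1.1² + 1.3² = 2.9) / 0.9²
  = 7.8512 · 2.9 / 0.81
  = 28.11
Adjust for 75% response: 28.11 / 0.75 = 37.48.
Round up → n = 38 per group.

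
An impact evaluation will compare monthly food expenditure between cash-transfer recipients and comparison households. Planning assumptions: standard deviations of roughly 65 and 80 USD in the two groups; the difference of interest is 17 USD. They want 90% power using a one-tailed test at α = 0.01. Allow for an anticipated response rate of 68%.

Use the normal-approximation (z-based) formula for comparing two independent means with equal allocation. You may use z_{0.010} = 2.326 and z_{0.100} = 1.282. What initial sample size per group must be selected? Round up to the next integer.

n = 704 per group

n = (z_α + z_β)² · (σ₁² + σ₂²) / δ²
  = (2.326 + 1.282)² · (65² + 80² = 10625) / 17²
  = 13.0177 · 10625 / 289
  = 478.59
Adjust for 68% response: 478.59 / 0.68 = 703.81.
Round up → n = 704 per group.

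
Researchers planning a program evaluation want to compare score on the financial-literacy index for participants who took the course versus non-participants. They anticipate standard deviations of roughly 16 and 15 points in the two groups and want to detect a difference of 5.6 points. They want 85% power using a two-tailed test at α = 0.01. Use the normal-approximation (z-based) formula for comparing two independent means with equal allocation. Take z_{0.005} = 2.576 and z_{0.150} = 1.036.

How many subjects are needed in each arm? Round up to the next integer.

n = 201 per group

n = (z_{α/2} + z_β)² · (σ₁² + σ₂²) / δ²
  = (2.576 + 1.036)² · (16² + 15² = 481) / 5.6²
  = 13.0465 · 481 / 31.36
  = 200.11
Round up → n = 201 per group.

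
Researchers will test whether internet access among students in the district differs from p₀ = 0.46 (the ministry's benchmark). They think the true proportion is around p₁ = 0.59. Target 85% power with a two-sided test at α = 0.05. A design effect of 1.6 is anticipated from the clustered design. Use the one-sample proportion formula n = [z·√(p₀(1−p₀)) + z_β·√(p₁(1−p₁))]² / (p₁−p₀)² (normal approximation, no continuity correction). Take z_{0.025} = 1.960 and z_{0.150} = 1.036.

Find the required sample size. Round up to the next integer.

n = [z_{α/2}·√(p₀q₀) + z_β·√(p₁q₁)]² / (p₁ − p₀)²
  = [1.960·√(0.46·0.54) + 1.036·√(0.59·0.41)]² / (0.13)²
  = [1.960·0.4984 + 1.036·0.4918]² / 0.0169
  = [1.4864]² / 0.0169
  = 130.73
Design effect: 1.6 × 130.73 = 209.17.
Round up → n = 210.

n = 210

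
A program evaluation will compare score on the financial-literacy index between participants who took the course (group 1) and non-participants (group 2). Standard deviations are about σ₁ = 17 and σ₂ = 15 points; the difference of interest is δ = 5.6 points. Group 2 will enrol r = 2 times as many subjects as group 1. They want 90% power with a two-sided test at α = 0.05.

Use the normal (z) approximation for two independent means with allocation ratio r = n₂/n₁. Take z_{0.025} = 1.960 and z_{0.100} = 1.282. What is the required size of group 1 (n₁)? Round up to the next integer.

n₁ = (z_{α/2} + z_β)² · (σ₁² + σ₂²/r) / δ²
   = (1.960 + 1.282)² · (17² + 15²/2) / 5.6²
   = 10.5106 · (289 + 112.5) / 31.36
   = 10.5106 · 401.5 / 31.36
   = 134.57
Round up → n₁ = 135; n₂ = r·n₁ = 2 × 135 = 270.

n₁ = 135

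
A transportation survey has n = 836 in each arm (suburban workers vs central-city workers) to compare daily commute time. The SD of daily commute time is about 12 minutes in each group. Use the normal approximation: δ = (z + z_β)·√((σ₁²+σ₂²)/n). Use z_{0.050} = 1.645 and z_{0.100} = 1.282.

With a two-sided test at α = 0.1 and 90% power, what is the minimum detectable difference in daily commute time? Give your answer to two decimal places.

Minimum detectable difference ≈ 1.72 minutes

δ = (z_{α/2} + z_β) · √((σ₁²+σ₂²)/n)
  = (1.645 + 1.282) · √(288/836)
  = 2.927 · √0.3445
  = 2.927 · 0.5869
  = 1.7180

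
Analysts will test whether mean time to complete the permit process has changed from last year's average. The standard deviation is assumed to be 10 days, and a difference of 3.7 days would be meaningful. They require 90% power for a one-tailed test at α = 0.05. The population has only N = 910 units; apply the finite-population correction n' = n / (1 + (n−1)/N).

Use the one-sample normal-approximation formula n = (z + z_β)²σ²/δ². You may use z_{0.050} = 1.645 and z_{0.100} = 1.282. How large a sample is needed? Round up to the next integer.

n = (z_α + z_β)² · σ² / δ²
  = (1.645 + 1.282)² · 10² / 3.7²
  = 8.5673 · 100 / 13.69
  = 62.58
Finite-population correction (N = 910): 62.58 / (1 + (62.58 − 1)/910) = 58.61.
Round up → n = 59.

n = 59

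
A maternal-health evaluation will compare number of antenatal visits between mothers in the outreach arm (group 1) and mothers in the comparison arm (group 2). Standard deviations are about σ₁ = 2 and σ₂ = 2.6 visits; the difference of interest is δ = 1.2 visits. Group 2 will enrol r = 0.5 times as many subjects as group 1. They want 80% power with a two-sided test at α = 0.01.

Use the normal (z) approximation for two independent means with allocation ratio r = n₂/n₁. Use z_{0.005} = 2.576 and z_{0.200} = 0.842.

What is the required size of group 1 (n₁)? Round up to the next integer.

n₁ = (z_{α/2} + z_β)² · (σ₁² + σ₂²/r) / δ²
   = (2.576 + 0.842)² · (2² + 2.6²/0.5) / 1.2²
   = 11.6827 · (4 + 13.52) / 1.44
   = 11.6827 · 17.52 / 1.44
   = 142.14
Round up → n₁ = 143; n₂ = r·n₁ = 0.5 × 143 = 72.

n₁ = 143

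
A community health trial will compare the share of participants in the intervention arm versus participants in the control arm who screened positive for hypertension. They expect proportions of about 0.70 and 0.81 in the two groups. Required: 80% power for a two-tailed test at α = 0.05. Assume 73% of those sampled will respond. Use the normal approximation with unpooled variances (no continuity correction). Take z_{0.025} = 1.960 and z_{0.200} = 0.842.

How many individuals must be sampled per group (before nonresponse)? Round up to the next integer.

n = 324 per group

n = (z_{α/2} + z_β)² · [p₁(1−p₁) + p₂(1−p₂)] / (p₁ − p₂)²
  = (1.960 + 0.842)² · (0.70·0.30 + 0.81·0.19) / (-0.11)²
  = (2.802)² · (0.2100 + 0.1539) / 0.0121
  = 7.8512 · 0.3639 / 0.0121
  = 236.12
Adjust for 73% response: 236.12 / 0.73 = 323.45.
Round up → n = 324 per group.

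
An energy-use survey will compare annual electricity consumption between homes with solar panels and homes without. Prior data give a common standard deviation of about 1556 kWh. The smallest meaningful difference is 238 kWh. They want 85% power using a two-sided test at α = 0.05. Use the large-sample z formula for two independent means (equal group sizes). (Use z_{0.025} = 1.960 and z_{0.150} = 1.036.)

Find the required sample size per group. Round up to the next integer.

n = 768 per group

n = (z_{α/2} + z_β)² · (σ₁² + σ₂²) / δ²
  = (1.960 + 1.036)² · (2·1556² = 4842272) / 238²
  = 8.9760 · 4842272 / 56644
  = 767.32
Round up → n = 768 per group.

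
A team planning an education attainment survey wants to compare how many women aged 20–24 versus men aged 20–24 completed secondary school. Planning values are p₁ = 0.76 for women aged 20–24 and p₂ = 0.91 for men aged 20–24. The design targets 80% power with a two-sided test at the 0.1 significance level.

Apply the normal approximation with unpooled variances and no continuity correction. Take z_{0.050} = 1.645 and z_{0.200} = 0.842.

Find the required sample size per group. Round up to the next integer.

n = (z_{α/2} + z_β)² · [p₁(1−p₁) + p₂(1−p₂)] / (p₁ − p₂)²
  = (1.645 + 0.842)² · (0.76·0.24 + 0.91·0.09) / (-0.15)²
  = (2.487)² · (0.1824 + 0.0819) / 0.0225
  = 6.1852 · 0.2643 / 0.0225
  = 72.66
Round up → n = 73 per group.

n = 73 per group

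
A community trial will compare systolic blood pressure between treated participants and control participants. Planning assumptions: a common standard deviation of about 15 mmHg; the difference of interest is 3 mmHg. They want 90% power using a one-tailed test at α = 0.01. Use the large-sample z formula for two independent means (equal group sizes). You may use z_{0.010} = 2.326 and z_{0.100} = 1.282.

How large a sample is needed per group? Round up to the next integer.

n = 651 per group

n = (z_α + z_β)² · (σ₁² + σ₂²) / δ²
  = (2.326 + 1.282)² · (2·15² = 450) / 3²
  = 13.0177 · 450 / 9
  = 650.88
Round up → n = 651 per group.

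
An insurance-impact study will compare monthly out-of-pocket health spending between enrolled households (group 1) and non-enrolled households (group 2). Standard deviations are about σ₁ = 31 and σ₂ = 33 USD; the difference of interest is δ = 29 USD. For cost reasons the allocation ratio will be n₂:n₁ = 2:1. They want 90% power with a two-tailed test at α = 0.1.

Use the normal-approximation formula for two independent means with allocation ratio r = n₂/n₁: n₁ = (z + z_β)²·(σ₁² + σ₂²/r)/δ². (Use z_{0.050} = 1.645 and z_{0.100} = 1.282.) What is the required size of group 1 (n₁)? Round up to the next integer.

n₁ = 16

n₁ = (z_{α/2} + z_β)² · (σ₁² + σ₂²/r) / δ²
   = (1.645 + 1.282)² · (31² + 33²/2) / 29²
   = 8.5673 · (961 + 544.5) / 841
   = 8.5673 · 1505.5 / 841
   = 15.34
Round up → n₁ = 16; n₂ = r·n₁ = 2 × 16 = 32.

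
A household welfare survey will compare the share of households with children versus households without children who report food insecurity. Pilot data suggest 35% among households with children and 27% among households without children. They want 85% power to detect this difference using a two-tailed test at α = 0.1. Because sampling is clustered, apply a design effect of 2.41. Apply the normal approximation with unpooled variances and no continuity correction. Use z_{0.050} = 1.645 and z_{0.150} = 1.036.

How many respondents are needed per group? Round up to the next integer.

n = (z_{α/2} + z_β)² · [p₁(1−p₁) + p₂(1−p₂)] / (p₁ − p₂)²
  = (1.645 + 1.036)² · (0.35·0.65 + 0.27·0.73) / (0.08)²
  = (2.681)² · (0.2275 + 0.1971) / 0.0064
  = 7.1878 · 0.4246 / 0.0064
  = 476.86
Design effect: 2.41 × 476.86 = 1149.24.
Round up → n = 1150 per group.

n = 1150 per group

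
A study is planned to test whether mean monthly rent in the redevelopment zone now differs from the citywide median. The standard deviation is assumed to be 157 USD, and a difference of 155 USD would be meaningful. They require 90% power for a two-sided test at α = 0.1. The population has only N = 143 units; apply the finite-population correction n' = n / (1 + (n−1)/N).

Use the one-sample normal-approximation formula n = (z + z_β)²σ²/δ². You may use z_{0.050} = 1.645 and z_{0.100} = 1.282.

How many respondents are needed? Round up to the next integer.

n = 9

n = (z_{α/2} + z_β)² · σ² / δ²
  = (1.645 + 1.282)² · 157² / 155²
  = 8.5673 · 24649 / 24025
  = 8.79
Finite-population correction (N = 143): 8.79 / (1 + (8.79 − 1)/143) = 8.34.
Round up → n = 9.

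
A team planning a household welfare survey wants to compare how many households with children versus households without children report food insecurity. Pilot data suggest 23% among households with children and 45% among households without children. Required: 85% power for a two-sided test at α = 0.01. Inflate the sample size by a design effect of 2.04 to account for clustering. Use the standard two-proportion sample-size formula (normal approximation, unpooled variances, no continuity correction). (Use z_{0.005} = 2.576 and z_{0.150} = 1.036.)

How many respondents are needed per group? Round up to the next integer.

n = (z_{α/2} + z_β)² · [p₁(1−p₁) + p₂(1−p₂)] / (p₁ − p₂)²
  = (2.576 + 1.036)² · (0.23·0.77 + 0.45·0.55) / (-0.22)²
  = (3.612)² · (0.1771 + 0.2475) / 0.0484
  = 13.0465 · 0.4246 / 0.0484
  = 114.45
Design effect: 2.04 × 114.45 = 233.49.
Round up → n = 234 per group.

n = 234 per group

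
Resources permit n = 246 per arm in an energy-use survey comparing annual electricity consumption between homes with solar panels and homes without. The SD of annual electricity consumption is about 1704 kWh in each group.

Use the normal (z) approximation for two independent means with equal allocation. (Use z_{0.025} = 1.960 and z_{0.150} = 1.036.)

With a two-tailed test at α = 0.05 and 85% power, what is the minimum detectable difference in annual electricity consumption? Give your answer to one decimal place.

δ = (z_{α/2} + z_β) · √((σ₁²+σ₂²)/n)
  = (1.960 + 1.036) · √(5807232/246)
  = 2.996 · √23606.6
  = 2.996 · 153.6445
  = 460.3189

Minimum detectable difference ≈ 460.3 kWh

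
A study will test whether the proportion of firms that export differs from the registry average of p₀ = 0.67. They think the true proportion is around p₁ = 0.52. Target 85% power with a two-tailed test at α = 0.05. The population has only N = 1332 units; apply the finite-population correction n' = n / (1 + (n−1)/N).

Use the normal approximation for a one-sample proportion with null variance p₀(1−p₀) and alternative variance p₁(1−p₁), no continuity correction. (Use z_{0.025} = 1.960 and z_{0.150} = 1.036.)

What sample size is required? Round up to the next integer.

n = 87

n = [z_{α/2}·√(p₀q₀) + z_β·√(p₁q₁)]² / (p₁ − p₀)²
  = [1.960·√(0.67·0.33) + 1.036·√(0.52·0.48)]² / (-0.15)²
  = [1.960·0.4702 + 1.036·0.4996]² / 0.0225
  = [1.4392]² / 0.0225
  = 92.06
Finite-population correction (N = 1332): 92.06 / (1 + (92.06 − 1)/1332) = 86.17.
Round up → n = 87.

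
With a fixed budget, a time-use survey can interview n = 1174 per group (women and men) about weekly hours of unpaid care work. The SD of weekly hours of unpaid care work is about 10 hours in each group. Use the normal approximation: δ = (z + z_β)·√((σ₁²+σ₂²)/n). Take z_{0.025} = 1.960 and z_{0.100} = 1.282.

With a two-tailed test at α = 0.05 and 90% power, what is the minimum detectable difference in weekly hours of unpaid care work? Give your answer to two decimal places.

Minimum detectable difference ≈ 1.34 hours

δ = (z_{α/2} + z_β) · √((σ₁²+σ₂²)/n)
  = (1.960 + 1.282) · √(200/1174)
  = 3.242 · √0.17036
  = 3.242 · 0.4127
  = 1.3381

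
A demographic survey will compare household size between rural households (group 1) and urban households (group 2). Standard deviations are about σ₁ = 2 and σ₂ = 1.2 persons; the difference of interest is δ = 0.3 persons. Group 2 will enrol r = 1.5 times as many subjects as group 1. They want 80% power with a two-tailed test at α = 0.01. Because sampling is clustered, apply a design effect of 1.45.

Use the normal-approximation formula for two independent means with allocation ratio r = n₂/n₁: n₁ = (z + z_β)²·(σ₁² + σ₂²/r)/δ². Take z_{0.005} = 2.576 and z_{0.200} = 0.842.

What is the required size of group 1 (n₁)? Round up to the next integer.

n₁ = (z_{α/2} + z_β)² · (σ₁² + σ₂²/r) / δ²
   = (2.576 + 0.842)² · (2² + 1.2²/1.5) / 0.3²
   = 11.6827 · (4 + 0.96) / 0.09
   = 11.6827 · 4.96 / 0.09
   = 643.85
Design effect: 1.45 × 643.85 = 933.58.
Round up → n₁ = 934; n₂ = r·n₁ = 1.5 × 934 = 1401.

n₁ = 934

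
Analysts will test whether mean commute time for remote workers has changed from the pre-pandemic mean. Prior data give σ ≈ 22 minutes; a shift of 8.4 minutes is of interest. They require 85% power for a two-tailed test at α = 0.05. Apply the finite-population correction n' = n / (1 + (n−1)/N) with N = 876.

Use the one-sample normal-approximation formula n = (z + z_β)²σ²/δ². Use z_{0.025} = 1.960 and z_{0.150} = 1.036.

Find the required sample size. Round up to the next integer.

n = 58

n = (z_{α/2} + z_β)² · σ² / δ²
  = (1.960 + 1.036)² · 22² / 8.4²
  = 8.9760 · 484 / 70.56
  = 61.57
Finite-population correction (N = 876): 61.57 / (1 + (61.57 − 1)/876) = 57.59.
Round up → n = 58.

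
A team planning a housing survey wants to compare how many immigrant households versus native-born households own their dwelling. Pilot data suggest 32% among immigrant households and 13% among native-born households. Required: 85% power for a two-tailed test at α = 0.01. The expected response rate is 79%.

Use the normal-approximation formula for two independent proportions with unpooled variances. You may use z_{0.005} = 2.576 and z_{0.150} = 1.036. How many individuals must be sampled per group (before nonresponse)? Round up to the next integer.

n = (z_{α/2} + z_β)² · [p₁(1−p₁) + p₂(1−p₂)] / (p₁ − p₂)²
  = (2.576 + 1.036)² · (0.32·0.68 + 0.13·0.87) / (0.19)²
  = (3.612)² · (0.2176 + 0.1131) / 0.0361
  = 13.0465 · 0.3307 / 0.0361
  = 119.52
Adjust for 79% response: 119.52 / 0.79 = 151.28.
Round up → n = 152 per group.

n = 152 per group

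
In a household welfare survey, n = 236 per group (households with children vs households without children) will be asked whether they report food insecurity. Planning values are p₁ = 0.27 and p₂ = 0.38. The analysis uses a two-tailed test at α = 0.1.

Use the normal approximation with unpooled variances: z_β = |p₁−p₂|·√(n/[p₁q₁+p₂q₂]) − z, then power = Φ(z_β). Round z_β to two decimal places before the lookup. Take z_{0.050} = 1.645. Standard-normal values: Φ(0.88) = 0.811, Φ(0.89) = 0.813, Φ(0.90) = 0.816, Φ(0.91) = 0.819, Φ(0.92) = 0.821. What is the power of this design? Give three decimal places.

z_β = |p₁−p₂|·√(n/[p₁q₁+p₂q₂]) − z_{α/2}
    = 0.11 · √(236/0.4327) − 1.645
    = 0.11 · 23.3541 − 1.645
    = 2.5689 − 1.645 = 0.9239 → 0.92
Power = Φ(0.92) = 0.821.

Power ≈ 0.821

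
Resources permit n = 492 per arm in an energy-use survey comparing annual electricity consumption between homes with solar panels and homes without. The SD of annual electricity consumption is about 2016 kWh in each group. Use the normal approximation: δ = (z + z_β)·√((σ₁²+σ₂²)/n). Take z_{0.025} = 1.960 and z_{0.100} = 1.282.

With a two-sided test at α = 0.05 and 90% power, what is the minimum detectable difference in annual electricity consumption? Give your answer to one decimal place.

Minimum detectable difference ≈ 416.7 kWh

δ = (z_{α/2} + z_β) · √((σ₁²+σ₂²)/n)
  = (1.960 + 1.282) · √(8128512/492)
  = 3.242 · √16521.4
  = 3.242 · 128.5355
  = 416.7120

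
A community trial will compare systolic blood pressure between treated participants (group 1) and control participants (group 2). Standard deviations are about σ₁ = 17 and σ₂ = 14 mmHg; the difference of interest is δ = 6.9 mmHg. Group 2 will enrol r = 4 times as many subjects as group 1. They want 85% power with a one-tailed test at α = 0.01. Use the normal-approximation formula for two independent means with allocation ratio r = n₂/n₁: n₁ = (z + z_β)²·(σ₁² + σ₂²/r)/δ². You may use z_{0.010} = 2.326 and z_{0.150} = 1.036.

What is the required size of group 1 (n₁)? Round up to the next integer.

n₁ = 81

n₁ = (z_α + z_β)² · (σ₁² + σ₂²/r) / δ²
   = (2.326 + 1.036)² · (17² + 14²/4) / 6.9²
   = 11.3030 · (289 + 49) / 47.61
   = 11.3030 · 338 / 47.61
   = 80.24
Round up → n₁ = 81; n₂ = r·n₁ = 4 × 81 = 324.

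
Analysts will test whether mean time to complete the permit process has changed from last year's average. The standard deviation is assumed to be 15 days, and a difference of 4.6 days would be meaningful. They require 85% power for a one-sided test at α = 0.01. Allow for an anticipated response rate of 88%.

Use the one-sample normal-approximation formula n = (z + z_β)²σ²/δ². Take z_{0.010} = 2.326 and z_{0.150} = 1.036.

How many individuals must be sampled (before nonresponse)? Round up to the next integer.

n = (z_α + z_β)² · σ² / δ²
  = (2.326 + 1.036)² · 15² / 4.6²
  = 11.3030 · 225 / 21.16
  = 120.19
Adjust for 88% response: 120.19 / 0.88 = 136.58.
Round up → n = 137.

n = 137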